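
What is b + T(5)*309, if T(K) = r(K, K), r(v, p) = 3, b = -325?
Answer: 602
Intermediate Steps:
T(K) = 3
b + T(5)*309 = -325 + 3*309 = -325 + 927 = 602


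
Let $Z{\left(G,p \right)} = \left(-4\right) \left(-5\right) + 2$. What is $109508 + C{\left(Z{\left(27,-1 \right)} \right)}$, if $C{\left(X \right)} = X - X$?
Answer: $109508$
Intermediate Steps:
$Z{\left(G,p \right)} = 22$ ($Z{\left(G,p \right)} = 20 + 2 = 22$)
$C{\left(X \right)} = 0$
$109508 + C{\left(Z{\left(27,-1 \right)} \right)} = 109508 + 0 = 109508$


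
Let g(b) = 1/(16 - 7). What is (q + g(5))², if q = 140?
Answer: 1590121/81 ≈ 19631.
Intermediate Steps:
g(b) = ⅑ (g(b) = 1/9 = ⅑)
(q + g(5))² = (140 + ⅑)² = (1261/9)² = 1590121/81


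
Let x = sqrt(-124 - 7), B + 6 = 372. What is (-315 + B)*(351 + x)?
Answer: 17901 + 51*I*sqrt(131) ≈ 17901.0 + 583.72*I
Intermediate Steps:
B = 366 (B = -6 + 372 = 366)
x = I*sqrt(131) (x = sqrt(-131) = I*sqrt(131) ≈ 11.446*I)
(-315 + B)*(351 + x) = (-315 + 366)*(351 + I*sqrt(131)) = 51*(351 + I*sqrt(131)) = 17901 + 51*I*sqrt(131)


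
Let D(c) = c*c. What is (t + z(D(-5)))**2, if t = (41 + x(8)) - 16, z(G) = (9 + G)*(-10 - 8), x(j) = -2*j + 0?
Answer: 363609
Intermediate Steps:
D(c) = c**2
x(j) = -2*j
z(G) = -162 - 18*G (z(G) = (9 + G)*(-18) = -162 - 18*G)
t = 9 (t = (41 - 2*8) - 16 = (41 - 16) - 16 = 25 - 16 = 9)
(t + z(D(-5)))**2 = (9 + (-162 - 18*(-5)**2))**2 = (9 + (-162 - 18*25))**2 = (9 + (-162 - 450))**2 = (9 - 612)**2 = (-603)**2 = 363609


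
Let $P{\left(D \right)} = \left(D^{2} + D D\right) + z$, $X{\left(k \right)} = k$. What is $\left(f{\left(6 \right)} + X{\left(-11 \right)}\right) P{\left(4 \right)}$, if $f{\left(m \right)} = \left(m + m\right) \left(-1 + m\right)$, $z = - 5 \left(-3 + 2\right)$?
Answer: $1813$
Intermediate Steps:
$z = 5$ ($z = \left(-5\right) \left(-1\right) = 5$)
$f{\left(m \right)} = 2 m \left(-1 + m\right)$
$P{\left(D \right)} = 5 + 2 D^{2}$ ($P{\left(D \right)} = \left(D^{2} + D D\right) + 5 = \left(D^{2} + D^{2}\right) + 5 = 2 D^{2} + 5 = 5 + 2 D^{2}$)
$\left(f{\left(6 \right)} + X{\left(-11 \right)}\right) P{\left(4 \right)} = \left(2 \cdot 6 \left(-1 + 6\right) - 11\right) \left(5 + 2 \cdot 4^{2}\right) = \left(2 \cdot 6 \cdot 5 - 11\right) \left(5 + 2 \cdot 16\right) = \left(60 - 11\right) \left(5 + 32\right) = 49 \cdot 37 = 1813$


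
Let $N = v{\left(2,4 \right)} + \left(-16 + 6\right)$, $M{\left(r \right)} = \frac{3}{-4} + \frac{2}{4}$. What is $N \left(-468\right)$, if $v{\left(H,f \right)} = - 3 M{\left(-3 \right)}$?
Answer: $4329$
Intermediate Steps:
$M{\left(r \right)} = - \frac{1}{4}$ ($M{\left(r \right)} = 3 \left(- \frac{1}{4}\right) + 2 \cdot \frac{1}{4} = - \frac{3}{4} + \frac{1}{2} = - \frac{1}{4}$)
$v{\left(H,f \right)} = \frac{3}{4}$ ($v{\left(H,f \right)} = \left(-3\right) \left(- \frac{1}{4}\right) = \frac{3}{4}$)
$N = - \frac{37}{4}$ ($N = \frac{3}{4} + \left(-16 + 6\right) = \frac{3}{4} - 10 = - \frac{37}{4} \approx -9.25$)
$N \left(-468\right) = \left(- \frac{37}{4}\right) \left(-468\right) = 4329$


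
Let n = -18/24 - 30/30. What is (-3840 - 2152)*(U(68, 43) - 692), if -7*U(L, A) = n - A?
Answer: 4108158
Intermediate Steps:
n = -7/4 (n = -18*1/24 - 30*1/30 = -¾ - 1 = -7/4 ≈ -1.7500)
U(L, A) = ¼ + A/7 (U(L, A) = -(-7/4 - A)/7 = ¼ + A/7)
(-3840 - 2152)*(U(68, 43) - 692) = (-3840 - 2152)*((¼ + (⅐)*43) - 692) = -5992*((¼ + 43/7) - 692) = -5992*(179/28 - 692) = -5992*(-19197/28) = 4108158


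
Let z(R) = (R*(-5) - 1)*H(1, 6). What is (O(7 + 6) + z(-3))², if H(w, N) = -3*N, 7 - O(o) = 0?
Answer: 60025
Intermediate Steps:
O(o) = 7 (O(o) = 7 - 1*0 = 7 + 0 = 7)
z(R) = 18 + 90*R (z(R) = (R*(-5) - 1)*(-3*6) = (-5*R - 1)*(-18) = (-1 - 5*R)*(-18) = 18 + 90*R)
(O(7 + 6) + z(-3))² = (7 + (18 + 90*(-3)))² = (7 + (18 - 270))² = (7 - 252)² = (-245)² = 60025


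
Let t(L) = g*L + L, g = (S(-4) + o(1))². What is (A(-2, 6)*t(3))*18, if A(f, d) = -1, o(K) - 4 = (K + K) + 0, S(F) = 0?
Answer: -1998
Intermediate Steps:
o(K) = 4 + 2*K (o(K) = 4 + ((K + K) + 0) = 4 + (2*K + 0) = 4 + 2*K)
g = 36 (g = (0 + (4 + 2*1))² = (0 + (4 + 2))² = (0 + 6)² = 6² = 36)
t(L) = 37*L (t(L) = 36*L + L = 37*L)
(A(-2, 6)*t(3))*18 = -37*3*18 = -1*111*18 = -111*18 = -1998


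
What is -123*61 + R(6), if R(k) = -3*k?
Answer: -7521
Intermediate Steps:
-123*61 + R(6) = -123*61 - 3*6 = -7503 - 18 = -7521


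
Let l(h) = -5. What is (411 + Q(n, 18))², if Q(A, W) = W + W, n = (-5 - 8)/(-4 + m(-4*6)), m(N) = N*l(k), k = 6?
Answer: 199809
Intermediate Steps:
m(N) = -5*N (m(N) = N*(-5) = -5*N)
n = -13/116 (n = (-5 - 8)/(-4 - (-20)*6) = -13/(-4 - 5*(-24)) = -13/(-4 + 120) = -13/116 ≈ -0.11207)
Q(A, W) = 2*W
(411 + Q(n, 18))² = (411 + 2*18)² = (411 + 36)² = 447² = 199809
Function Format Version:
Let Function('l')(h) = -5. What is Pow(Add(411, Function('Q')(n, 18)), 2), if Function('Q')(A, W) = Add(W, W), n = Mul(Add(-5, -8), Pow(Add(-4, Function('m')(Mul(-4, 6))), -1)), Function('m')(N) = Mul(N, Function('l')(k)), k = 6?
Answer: 199809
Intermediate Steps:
Function('m')(N) = Mul(-5, N) (Function('m')(N) = Mul(N, -5) = Mul(-5, N))
n = Rational(-13, 116) (n = Mul(Add(-5, -8), Pow(Add(-4, Mul(-5, Mul(-4, 6))), -1)) = Mul(-13, Pow(Add(-4, Mul(-5, -24)), -1)) = Mul(-13, Pow(Add(-4, 120), -1)) = Mul(-13, Pow(116, -1)) = Mul(-13, Rational(1, 116)) = Rational(-13, 116) ≈ -0.11207)
Function('Q')(A, W) = Mul(2, W)
Pow(Add(411, Function('Q')(n, 18)), 2) = Pow(Add(411, Mul(2, 18)), 2) = Pow(Add(411, 36), 2) = Pow(447, 2) = 199809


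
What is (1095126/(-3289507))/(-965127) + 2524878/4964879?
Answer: 2671989323024524432/5254152747108891977 ≈ 0.50855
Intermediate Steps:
(1095126/(-3289507))/(-965127) + 2524878/4964879 = (1095126*(-1/3289507))*(-1/965127) + 2524878*(1/4964879) = -1095126/3289507*(-1/965127) + 2524878/4964879 = 365042/1058264007463 + 2524878/4964879 = 2671989323024524432/5254152747108891977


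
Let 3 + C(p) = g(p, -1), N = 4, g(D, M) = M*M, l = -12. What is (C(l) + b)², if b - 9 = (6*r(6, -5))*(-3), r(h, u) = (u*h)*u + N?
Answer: 7645225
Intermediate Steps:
g(D, M) = M²
C(p) = -2 (C(p) = -3 + (-1)² = -3 + 1 = -2)
r(h, u) = 4 + h*u² (r(h, u) = (u*h)*u + 4 = (h*u)*u + 4 = h*u² + 4 = 4 + h*u²)
b = -2763 (b = 9 + (6*(4 + 6*(-5)²))*(-3) = 9 + (6*(4 + 6*25))*(-3) = 9 + (6*(4 + 150))*(-3) = 9 + (6*154)*(-3) = 9 + 924*(-3) = 9 - 2772 = -2763)
(C(l) + b)² = (-2 - 2763)² = (-2765)² = 7645225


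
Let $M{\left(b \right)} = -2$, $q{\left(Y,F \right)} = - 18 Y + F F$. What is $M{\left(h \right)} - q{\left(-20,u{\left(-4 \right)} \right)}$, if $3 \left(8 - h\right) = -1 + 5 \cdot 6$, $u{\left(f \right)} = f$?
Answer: $-378$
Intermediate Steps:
$h = - \frac{5}{3}$ ($h = 8 - \frac{-1 + 5 \cdot 6}{3} = 8 - \frac{-1 + 30}{3} = 8 - \frac{29}{3} = - \frac{5}{3} \approx -1.6667$)
$q{\left(Y,F \right)} = F^{2} - 18 Y$ ($q{\left(Y,F \right)} = - 18 Y + F^{2} = F^{2} - 18 Y$)
$M{\left(h \right)} - q{\left(-20,u{\left(-4 \right)} \right)} = -2 - \left(\left(-4\right)^{2} - -360\right) = -2 - \left(16 + 360\right) = -2 - 376 = -378$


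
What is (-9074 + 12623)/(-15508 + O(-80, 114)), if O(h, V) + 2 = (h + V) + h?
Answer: -3549/15556 ≈ -0.22814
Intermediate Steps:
O(h, V) = -2 + V + 2*h (O(h, V) = -2 + ((h + V) + h) = -2 + ((V + h) + h) = -2 + (V + 2*h) = -2 + V + 2*h)
(-9074 + 12623)/(-15508 + O(-80, 114)) = (-9074 + 12623)/(-15508 + (-2 + 114 + 2*(-80))) = 3549/(-15508 + (-2 + 114 - 160)) = 3549/(-15508 - 48) = 3549/(-15556) = 3549*(-1/15556) = -3549/15556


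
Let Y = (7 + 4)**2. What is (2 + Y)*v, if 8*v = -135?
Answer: -16605/8 ≈ -2075.6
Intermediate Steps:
v = -135/8 (v = (1/8)*(-135) = -135/8 ≈ -16.875)
Y = 121 (Y = 11**2 = 121)
(2 + Y)*v = (2 + 121)*(-135/8) = 123*(-135/8) = -16605/8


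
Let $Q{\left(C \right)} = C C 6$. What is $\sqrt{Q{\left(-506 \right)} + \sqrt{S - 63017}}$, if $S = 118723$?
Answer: $\sqrt{1536216 + \sqrt{55706}} \approx 1239.5$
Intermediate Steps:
$Q{\left(C \right)} = 6 C^{2}$ ($Q{\left(C \right)} = C^{2} \cdot 6 = 6 C^{2}$)
$\sqrt{Q{\left(-506 \right)} + \sqrt{S - 63017}} = \sqrt{6 \left(-506\right)^{2} + \sqrt{118723 - 63017}} = \sqrt{6 \cdot 256036 + \sqrt{55706}} = \sqrt{1536216 + \sqrt{55706}}$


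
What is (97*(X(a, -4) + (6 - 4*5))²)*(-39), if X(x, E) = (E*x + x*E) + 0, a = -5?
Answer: -2557308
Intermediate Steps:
X(x, E) = 2*E*x (X(x, E) = (E*x + E*x) + 0 = 2*E*x + 0 = 2*E*x)
(97*(X(a, -4) + (6 - 4*5))²)*(-39) = (97*(2*(-4)*(-5) + (6 - 4*5))²)*(-39) = (97*(40 + (6 - 20))²)*(-39) = (97*(40 - 14)²)*(-39) = (97*26²)*(-39) = (97*676)*(-39) = 65572*(-39) = -2557308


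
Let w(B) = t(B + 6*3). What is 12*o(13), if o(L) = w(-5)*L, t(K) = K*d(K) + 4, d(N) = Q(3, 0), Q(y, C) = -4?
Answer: -7488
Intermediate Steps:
d(N) = -4
t(K) = 4 - 4*K (t(K) = K*(-4) + 4 = -4*K + 4 = 4 - 4*K)
w(B) = -68 - 4*B (w(B) = 4 - 4*(B + 6*3) = 4 - 4*(B + 18) = 4 - 4*(18 + B) = 4 + (-72 - 4*B) = -68 - 4*B)
o(L) = -48*L (o(L) = (-68 - 4*(-5))*L = (-68 + 20)*L = -48*L)
12*o(13) = 12*(-48*13) = 12*(-624) = -7488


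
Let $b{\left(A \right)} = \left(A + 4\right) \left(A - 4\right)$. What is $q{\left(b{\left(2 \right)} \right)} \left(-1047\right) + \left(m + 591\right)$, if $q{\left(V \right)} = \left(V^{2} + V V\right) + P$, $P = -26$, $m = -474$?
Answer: $-274197$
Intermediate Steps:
$b{\left(A \right)} = \left(-4 + A\right) \left(4 + A\right)$ ($b{\left(A \right)} = \left(4 + A\right) \left(-4 + A\right) = \left(-4 + A\right) \left(4 + A\right)$)
$q{\left(V \right)} = -26 + 2 V^{2}$ ($q{\left(V \right)} = \left(V^{2} + V V\right) - 26 = \left(V^{2} + V^{2}\right) - 26 = 2 V^{2} - 26 = -26 + 2 V^{2}$)
$q{\left(b{\left(2 \right)} \right)} \left(-1047\right) + \left(m + 591\right) = \left(-26 + 2 \left(-16 + 2^{2}\right)^{2}\right) \left(-1047\right) + \left(-474 + 591\right) = \left(-26 + 2 \left(-16 + 4\right)^{2}\right) \left(-1047\right) + 117 = \left(-26 + 2 \left(-12\right)^{2}\right) \left(-1047\right) + 117 = \left(-26 + 2 \cdot 144\right) \left(-1047\right) + 117 = \left(-26 + 288\right) \left(-1047\right) + 117 = 262 \left(-1047\right) + 117 = -274314 + 117 = -274197$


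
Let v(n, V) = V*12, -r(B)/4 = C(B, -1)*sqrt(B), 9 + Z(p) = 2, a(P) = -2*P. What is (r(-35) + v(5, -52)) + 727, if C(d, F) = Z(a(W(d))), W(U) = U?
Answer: 103 + 28*I*sqrt(35) ≈ 103.0 + 165.65*I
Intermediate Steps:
Z(p) = -7 (Z(p) = -9 + 2 = -7)
C(d, F) = -7
r(B) = 28*sqrt(B) (r(B) = -(-28)*sqrt(B) = 28*sqrt(B))
v(n, V) = 12*V
(r(-35) + v(5, -52)) + 727 = (28*sqrt(-35) + 12*(-52)) + 727 = (28*(I*sqrt(35)) - 624) + 727 = (28*I*sqrt(35) - 624) + 727 = (-624 + 28*I*sqrt(35)) + 727 = 103 + 28*I*sqrt(35)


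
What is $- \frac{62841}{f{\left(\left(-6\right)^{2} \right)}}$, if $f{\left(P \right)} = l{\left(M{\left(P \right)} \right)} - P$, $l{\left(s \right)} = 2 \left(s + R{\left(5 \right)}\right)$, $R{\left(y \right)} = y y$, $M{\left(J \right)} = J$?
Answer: $- \frac{62841}{86} \approx -730.71$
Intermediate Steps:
$R{\left(y \right)} = y^{2}$
$l{\left(s \right)} = 50 + 2 s$ ($l{\left(s \right)} = 2 \left(s + 5^{2}\right) = 2 \left(s + 25\right) = 2 \left(25 + s\right) = 50 + 2 s$)
$f{\left(P \right)} = 50 + P$ ($f{\left(P \right)} = \left(50 + 2 P\right) - P = 50 + P$)
$- \frac{62841}{f{\left(\left(-6\right)^{2} \right)}} = - \frac{62841}{50 + \left(-6\right)^{2}} = - \frac{62841}{50 + 36} = - \frac{62841}{86}$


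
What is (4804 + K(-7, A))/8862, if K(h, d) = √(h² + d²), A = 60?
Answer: 2402/4431 + √3649/8862 ≈ 0.54891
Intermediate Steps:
K(h, d) = √(d² + h²)
(4804 + K(-7, A))/8862 = (4804 + √(60² + (-7)²))/8862 = (4804 + √(3600 + 49))*(1/8862) = (4804 + √3649)*(1/8862) = 2402/4431 + √3649/8862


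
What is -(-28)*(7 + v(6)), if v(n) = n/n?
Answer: 224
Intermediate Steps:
v(n) = 1
-(-28)*(7 + v(6)) = -(-28)*(7 + 1) = -(-28)*8 = -4*(-56) = 224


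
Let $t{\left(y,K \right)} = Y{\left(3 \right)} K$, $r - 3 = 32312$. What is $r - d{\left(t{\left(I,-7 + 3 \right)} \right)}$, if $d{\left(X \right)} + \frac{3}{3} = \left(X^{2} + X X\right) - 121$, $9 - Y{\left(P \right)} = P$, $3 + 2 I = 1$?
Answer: $31285$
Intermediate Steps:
$r = 32315$ ($r = 3 + 32312 = 32315$)
$I = -1$ ($I = - \frac{3}{2} + \frac{1}{2} \cdot 1 = - \frac{3}{2} + \frac{1}{2} = -1$)
$Y{\left(P \right)} = 9 - P$
$t{\left(y,K \right)} = 6 K$ ($t{\left(y,K \right)} = \left(9 - 3\right) K = 6 K$)
$d{\left(X \right)} = -122 + 2 X^{2}$ ($d{\left(X \right)} = -1 - \left(121 - X^{2} - X X\right) = -1 + \left(\left(X^{2} + X^{2}\right) - 121\right) = -1 + \left(2 X^{2} - 121\right) = -1 + \left(-121 + 2 X^{2}\right) = -122 + 2 X^{2}$)
$r - d{\left(t{\left(I,-7 + 3 \right)} \right)} = 32315 - \left(-122 + 2 \left(6 \left(-7 + 3\right)\right)^{2}\right) = 32315 - \left(-122 + 2 \left(6 \left(-4\right)\right)^{2}\right) = 32315 - \left(-122 + 2 \left(-24\right)^{2}\right) = 32315 - \left(-122 + 2 \cdot 576\right) = 32315 - \left(-122 + 1152\right) = 32315 - 1030 = 31285$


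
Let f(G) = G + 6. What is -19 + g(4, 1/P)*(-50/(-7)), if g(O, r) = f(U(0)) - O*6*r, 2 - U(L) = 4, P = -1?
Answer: 181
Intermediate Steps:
U(L) = -2 (U(L) = 2 - 1*4 = 2 - 4 = -2)
f(G) = 6 + G
g(O, r) = 4 - 6*O*r (g(O, r) = (6 - 2) - O*6*r = 4 - 6*O*r)
-19 + g(4, 1/P)*(-50/(-7)) = -19 + (4 - 6*4/(-1))*(-50/(-7)) = -19 + (4 - 6*4*(-1))*(-50*(-1/7)) = -19 + (4 + 24)*(50/7) = -19 + 28*(50/7) = -19 + 200 = 181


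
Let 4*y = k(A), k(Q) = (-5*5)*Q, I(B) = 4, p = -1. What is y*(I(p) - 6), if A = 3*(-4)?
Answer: -150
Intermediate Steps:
A = -12
k(Q) = -25*Q
y = 75 (y = (-25*(-12))/4 = (¼)*300 = 75)
y*(I(p) - 6) = 75*(4 - 6) = 75*(-2) = -150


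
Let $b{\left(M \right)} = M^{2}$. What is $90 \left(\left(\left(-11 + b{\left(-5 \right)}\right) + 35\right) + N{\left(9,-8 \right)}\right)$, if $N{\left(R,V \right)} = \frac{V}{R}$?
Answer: $4330$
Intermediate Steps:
$90 \left(\left(\left(-11 + b{\left(-5 \right)}\right) + 35\right) + N{\left(9,-8 \right)}\right) = 90 \left(\left(\left(-11 + \left(-5\right)^{2}\right) + 35\right) - \frac{8}{9}\right) = 90 \left(\left(\left(-11 + 25\right) + 35\right) - \frac{8}{9}\right) = 90 \left(\left(14 + 35\right) - \frac{8}{9}\right) = 90 \left(49 - \frac{8}{9}\right) = 90 \cdot \frac{433}{9} = 4330$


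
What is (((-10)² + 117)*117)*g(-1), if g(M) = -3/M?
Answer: 76167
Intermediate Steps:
(((-10)² + 117)*117)*g(-1) = (((-10)² + 117)*117)*(-3/(-1)) = ((100 + 117)*117)*(-3*(-1)) = (217*117)*3 = 25389*3 = 76167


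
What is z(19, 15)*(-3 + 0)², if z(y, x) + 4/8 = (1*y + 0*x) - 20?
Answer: -27/2 ≈ -13.500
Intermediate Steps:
z(y, x) = -41/2 + y (z(y, x) = -½ + ((1*y + 0*x) - 20) = -½ + ((y + 0) - 20) = -½ + (y - 20) = -½ + (-20 + y) = -41/2 + y)
z(19, 15)*(-3 + 0)² = (-41/2 + 19)*(-3 + 0)² = -3/2*(-3)² = -3/2*9 = -27/2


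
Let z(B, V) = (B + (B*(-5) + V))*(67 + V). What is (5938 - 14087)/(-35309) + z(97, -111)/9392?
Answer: 212944953/82905532 ≈ 2.5685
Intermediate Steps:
z(B, V) = (67 + V)*(V - 4*B) (z(B, V) = (B + (-5*B + V))*(67 + V) = (B + (V - 5*B))*(67 + V) = (V - 4*B)*(67 + V) = (67 + V)*(V - 4*B))
(5938 - 14087)/(-35309) + z(97, -111)/9392 = (5938 - 14087)/(-35309) + ((-111)² - 268*97 + 67*(-111) - 4*97*(-111))/9392 = -8149*(-1/35309) + (12321 - 25996 - 7437 + 43068)*(1/9392) = 8149/35309 + 21956*(1/9392) = 8149/35309 + 5489/2348 = 212944953/82905532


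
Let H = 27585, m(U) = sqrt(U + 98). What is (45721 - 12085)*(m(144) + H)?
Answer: 927849060 + 369996*sqrt(2) ≈ 9.2837e+8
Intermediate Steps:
m(U) = sqrt(98 + U)
(45721 - 12085)*(m(144) + H) = (45721 - 12085)*(sqrt(98 + 144) + 27585) = 33636*(sqrt(242) + 27585) = 33636*(11*sqrt(2) + 27585) = 33636*(27585 + 11*sqrt(2)) = 927849060 + 369996*sqrt(2)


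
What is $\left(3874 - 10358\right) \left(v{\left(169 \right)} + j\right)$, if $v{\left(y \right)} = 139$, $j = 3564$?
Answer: $-24010252$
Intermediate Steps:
$\left(3874 - 10358\right) \left(v{\left(169 \right)} + j\right) = \left(3874 - 10358\right) \left(139 + 3564\right) = \left(-6484\right) 3703 = -24010252$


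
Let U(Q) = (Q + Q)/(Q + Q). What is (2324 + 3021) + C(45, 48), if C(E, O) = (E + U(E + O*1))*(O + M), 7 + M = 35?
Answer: 8841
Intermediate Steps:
M = 28 (M = -7 + 35 = 28)
U(Q) = 1 (U(Q) = (2*Q)/((2*Q)) = (2*Q)*(1/(2*Q)) = 1)
C(E, O) = (1 + E)*(28 + O) (C(E, O) = (E + 1)*(O + 28) = (1 + E)*(28 + O))
(2324 + 3021) + C(45, 48) = (2324 + 3021) + (28 + 48 + 28*45 + 45*48) = 5345 + (28 + 48 + 1260 + 2160) = 5345 + 3496 = 8841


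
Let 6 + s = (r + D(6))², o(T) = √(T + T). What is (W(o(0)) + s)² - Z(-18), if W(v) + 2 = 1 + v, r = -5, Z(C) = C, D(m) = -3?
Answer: 3267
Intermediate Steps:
o(T) = √2*√T (o(T) = √(2*T) = √2*√T)
W(v) = -1 + v (W(v) = -2 + (1 + v) = -1 + v)
s = 58 (s = -6 + (-5 - 3)² = -6 + (-8)² = -6 + 64 = 58)
(W(o(0)) + s)² - Z(-18) = ((-1 + √2*√0) + 58)² - 1*(-18) = ((-1 + √2*0) + 58)² + 18 = ((-1 + 0) + 58)² + 18 = (-1 + 58)² + 18 = 57² + 18 = 3249 + 18 = 3267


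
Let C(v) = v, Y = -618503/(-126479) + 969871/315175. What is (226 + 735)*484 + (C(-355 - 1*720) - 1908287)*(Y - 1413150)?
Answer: 15365486268788375093156/5694716975 ≈ 2.6982e+12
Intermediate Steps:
Y = 45372142462/5694716975 (Y = -618503*(-1/126479) + 969871*(1/315175) = 618503/126479 + 138553/45025 = 45372142462/5694716975 ≈ 7.9674)
(226 + 735)*484 + (C(-355 - 1*720) - 1908287)*(Y - 1413150) = (226 + 735)*484 + ((-355 - 1*720) - 1908287)*(45372142462/5694716975 - 1413150) = 961*484 + ((-355 - 720) - 1908287)*(-8047443921078788/5694716975) = 465124 + (-1075 - 1908287)*(-8047443921078788/5694716975) = 465124 - 1909362*(-8047443921078788/5694716975) = 465124 + 15365483620038836813256/5694716975 = 15365486268788375093156/5694716975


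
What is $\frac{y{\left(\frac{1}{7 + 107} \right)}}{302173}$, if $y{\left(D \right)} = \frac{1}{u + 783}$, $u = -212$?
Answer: $\frac{1}{172540783} \approx 5.7957 \cdot 10^{-9}$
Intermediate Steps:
$y{\left(D \right)} = \frac{1}{571}$ ($y{\left(D \right)} = \frac{1}{-212 + 783} = \frac{1}{571}$)
$\frac{y{\left(\frac{1}{7 + 107} \right)}}{302173} = \frac{1}{571 \cdot 302173} = \frac{1}{571} \cdot \frac{1}{302173} = \frac{1}{172540783}$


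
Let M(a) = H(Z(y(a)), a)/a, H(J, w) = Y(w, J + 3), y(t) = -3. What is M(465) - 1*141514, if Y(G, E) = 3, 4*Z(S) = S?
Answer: -21934669/155 ≈ -1.4151e+5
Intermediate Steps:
Z(S) = S/4
H(J, w) = 3
M(a) = 3/a
M(465) - 1*141514 = 3/465 - 1*141514 = 3*(1/465) - 141514 = 1/155 - 141514 = -21934669/155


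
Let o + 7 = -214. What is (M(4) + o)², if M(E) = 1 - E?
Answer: 50176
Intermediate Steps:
o = -221 (o = -7 - 214 = -221)
(M(4) + o)² = ((1 - 1*4) - 221)² = ((1 - 4) - 221)² = (-3 - 221)² = (-224)² = 50176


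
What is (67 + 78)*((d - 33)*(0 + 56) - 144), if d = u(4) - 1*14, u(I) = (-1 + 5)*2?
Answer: -337560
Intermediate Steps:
u(I) = 8 (u(I) = 4*2 = 8)
d = -6 (d = 8 - 1*14 = 8 - 14 = -6)
(67 + 78)*((d - 33)*(0 + 56) - 144) = (67 + 78)*((-6 - 33)*(0 + 56) - 144) = 145*(-39*56 - 144) = 145*(-2184 - 144) = 145*(-2328) = -337560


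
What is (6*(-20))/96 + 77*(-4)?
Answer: -1237/4 ≈ -309.25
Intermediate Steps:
(6*(-20))/96 + 77*(-4) = -120*1/96 - 308 = -5/4 - 308 = -1237/4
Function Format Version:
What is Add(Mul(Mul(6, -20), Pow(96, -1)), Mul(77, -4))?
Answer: Rational(-1237, 4) ≈ -309.25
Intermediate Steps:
Add(Mul(Mul(6, -20), Pow(96, -1)), Mul(77, -4)) = Add(Mul(-120, Rational(1, 96)), -308) = Add(Rational(-5, 4), -308) = Rational(-1237, 4)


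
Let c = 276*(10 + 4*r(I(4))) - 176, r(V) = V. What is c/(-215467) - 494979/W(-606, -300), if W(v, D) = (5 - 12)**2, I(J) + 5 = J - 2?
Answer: -15235943503/1508269 ≈ -10102.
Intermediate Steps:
I(J) = -7 + J (I(J) = -5 + (J - 2) = -5 + (-2 + J) = -7 + J)
W(v, D) = 49 (W(v, D) = (-7)**2 = 49)
c = -728 (c = 276*(10 + 4*(-7 + 4)) - 176 = 276*(10 + 4*(-3)) - 176 = 276*(10 - 12) - 176 = 276*(-2) - 176 = -552 - 176 = -728)
c/(-215467) - 494979/W(-606, -300) = -728/(-215467) - 494979/49 = -728*(-1/215467) - 494979*1/49 = 104/30781 - 494979/49 = -15235943503/1508269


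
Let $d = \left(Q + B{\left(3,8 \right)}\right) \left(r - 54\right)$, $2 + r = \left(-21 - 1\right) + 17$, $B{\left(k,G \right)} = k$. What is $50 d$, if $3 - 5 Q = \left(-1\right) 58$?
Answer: $-46360$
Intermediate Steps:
$Q = \frac{61}{5}$ ($Q = \frac{3}{5} - \frac{\left(-1\right) 58}{5} = \frac{3}{5} - - \frac{58}{5} = \frac{3}{5} + \frac{58}{5} = \frac{61}{5} \approx 12.2$)
$r = -7$ ($r = -2 + \left(\left(-21 - 1\right) + 17\right) = -2 + \left(-22 + 17\right) = -2 - 5 = -7$)
$d = - \frac{4636}{5}$ ($d = \left(\frac{61}{5} + 3\right) \left(-7 - 54\right) = \frac{76}{5} \left(-61\right) = - \frac{4636}{5} \approx -927.2$)
$50 d = 50 \left(- \frac{4636}{5}\right) = -46360$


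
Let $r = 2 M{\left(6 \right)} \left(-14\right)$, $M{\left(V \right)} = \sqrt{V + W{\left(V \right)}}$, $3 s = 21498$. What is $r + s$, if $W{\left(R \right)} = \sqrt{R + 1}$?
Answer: $7166 - 28 \sqrt{6 + \sqrt{7}} \approx 7083.7$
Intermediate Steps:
$W{\left(R \right)} = \sqrt{1 + R}$
$s = 7166$ ($s = \frac{1}{3} \cdot 21498 = 7166$)
$M{\left(V \right)} = \sqrt{V + \sqrt{1 + V}}$
$r = - 28 \sqrt{6 + \sqrt{7}}$ ($r = 2 \sqrt{6 + \sqrt{1 + 6}} \left(-14\right) = 2 \sqrt{6 + \sqrt{7}} \left(-14\right) = - 28 \sqrt{6 + \sqrt{7}} \approx -82.33$)
$r + s = - 28 \sqrt{6 + \sqrt{7}} + 7166 = 7166 - 28 \sqrt{6 + \sqrt{7}}$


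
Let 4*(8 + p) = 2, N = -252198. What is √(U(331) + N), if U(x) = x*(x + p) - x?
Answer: I*√581802/2 ≈ 381.38*I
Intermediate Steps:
p = -15/2 (p = -8 + (¼)*2 = -8 + ½ = -15/2 ≈ -7.5000)
U(x) = -x + x*(-15/2 + x) (U(x) = x*(x - 15/2) - x = x*(-15/2 + x) - x = -x + x*(-15/2 + x))
√(U(331) + N) = √((½)*331*(-17 + 2*331) - 252198) = √((½)*331*(-17 + 662) - 252198) = √((½)*331*645 - 252198) = √(213495/2 - 252198) = √(-290901/2) = I*√581802/2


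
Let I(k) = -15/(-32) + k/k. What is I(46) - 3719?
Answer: -118961/32 ≈ -3717.5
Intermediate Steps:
I(k) = 47/32 (I(k) = -15*(-1/32) + 1 = 15/32 + 1 = 47/32)
I(46) - 3719 = 47/32 - 3719 = -118961/32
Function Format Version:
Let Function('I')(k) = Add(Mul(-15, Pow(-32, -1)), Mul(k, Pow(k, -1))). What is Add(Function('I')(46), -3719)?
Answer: Rational(-118961, 32) ≈ -3717.5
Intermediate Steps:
Function('I')(k) = Rational(47, 32) (Function('I')(k) = Add(Mul(-15, Rational(-1, 32)), 1) = Add(Rational(15, 32), 1) = Rational(47, 32))
Add(Function('I')(46), -3719) = Add(Rational(47, 32), -3719) = Rational(-118961, 32)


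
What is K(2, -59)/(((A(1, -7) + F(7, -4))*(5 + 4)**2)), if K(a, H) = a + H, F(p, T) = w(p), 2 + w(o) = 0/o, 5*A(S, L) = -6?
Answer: 95/432 ≈ 0.21991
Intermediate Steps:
A(S, L) = -6/5 (A(S, L) = (1/5)*(-6) = -6/5)
w(o) = -2 (w(o) = -2 + 0/o = -2 + 0 = -2)
F(p, T) = -2
K(a, H) = H + a
K(2, -59)/(((A(1, -7) + F(7, -4))*(5 + 4)**2)) = (-59 + 2)/(((-6/5 - 2)*(5 + 4)**2)) = -57/((-16/5*9**2)) = -57/((-16/5*81)) = -57/(-1296/5) = -57*(-5/1296) = 95/432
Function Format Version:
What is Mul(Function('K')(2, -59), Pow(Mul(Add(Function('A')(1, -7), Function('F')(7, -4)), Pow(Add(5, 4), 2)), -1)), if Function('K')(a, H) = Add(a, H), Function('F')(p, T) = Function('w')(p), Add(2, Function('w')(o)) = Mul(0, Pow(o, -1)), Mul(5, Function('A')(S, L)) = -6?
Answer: Rational(95, 432) ≈ 0.21991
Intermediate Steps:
Function('A')(S, L) = Rational(-6, 5) (Function('A')(S, L) = Mul(Rational(1, 5), -6) = Rational(-6, 5))
Function('w')(o) = -2 (Function('w')(o) = Add(-2, Mul(0, Pow(o, -1))) = Add(-2, 0) = -2)
Function('F')(p, T) = -2
Function('K')(a, H) = Add(H, a)
Mul(Function('K')(2, -59), Pow(Mul(Add(Function('A')(1, -7), Function('F')(7, -4)), Pow(Add(5, 4), 2)), -1)) = Mul(Add(-59, 2), Pow(Mul(Add(Rational(-6, 5), -2), Pow(Add(5, 4), 2)), -1)) = Mul(-57, Pow(Mul(Rational(-16, 5), Pow(9, 2)), -1)) = Mul(-57, Pow(Mul(Rational(-16, 5), 81), -1)) = Mul(-57, Pow(Rational(-1296, 5), -1)) = Mul(-57, Rational(-5, 1296)) = Rational(95, 432)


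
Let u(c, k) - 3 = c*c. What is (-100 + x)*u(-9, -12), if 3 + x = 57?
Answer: -3864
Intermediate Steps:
u(c, k) = 3 + c**2 (u(c, k) = 3 + c*c = 3 + c**2)
x = 54 (x = -3 + 57 = 54)
(-100 + x)*u(-9, -12) = (-100 + 54)*(3 + (-9)**2) = -46*(3 + 81) = -46*84 = -3864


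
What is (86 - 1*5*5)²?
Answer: 3721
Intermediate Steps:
(86 - 1*5*5)² = (86 - 5*5)² = (86 - 25)² = 61² = 3721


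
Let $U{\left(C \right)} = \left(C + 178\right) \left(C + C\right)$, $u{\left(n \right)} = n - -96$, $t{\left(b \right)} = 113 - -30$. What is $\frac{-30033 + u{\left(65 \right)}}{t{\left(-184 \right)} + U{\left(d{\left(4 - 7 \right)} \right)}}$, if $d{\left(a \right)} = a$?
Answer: $\frac{29872}{907} \approx 32.935$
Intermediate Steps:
$t{\left(b \right)} = 143$ ($t{\left(b \right)} = 113 + 30 = 143$)
$u{\left(n \right)} = 96 + n$ ($u{\left(n \right)} = n + 96 = 96 + n$)
$U{\left(C \right)} = 2 C \left(178 + C\right)$ ($U{\left(C \right)} = \left(178 + C\right) 2 C = 2 C \left(178 + C\right)$)
$\frac{-30033 + u{\left(65 \right)}}{t{\left(-184 \right)} + U{\left(d{\left(4 - 7 \right)} \right)}} = \frac{-30033 + \left(96 + 65\right)}{143 + 2 \left(4 - 7\right) \left(178 + \left(4 - 7\right)\right)} = \frac{-30033 + 161}{143 + 2 \left(-3\right) \left(178 - 3\right)} = - \frac{29872}{143 + 2 \left(-3\right) 175} = - \frac{29872}{143 - 1050} = - \frac{29872}{-907} = \left(-29872\right) \left(- \frac{1}{907}\right) = \frac{29872}{907}$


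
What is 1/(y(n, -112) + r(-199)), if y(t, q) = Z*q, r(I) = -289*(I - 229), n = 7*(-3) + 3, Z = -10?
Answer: 1/124812 ≈ 8.0121e-6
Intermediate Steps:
n = -18 (n = -21 + 3 = -18)
r(I) = 66181 - 289*I (r(I) = -289*(-229 + I) = 66181 - 289*I)
y(t, q) = -10*q
1/(y(n, -112) + r(-199)) = 1/(-10*(-112) + (66181 - 289*(-199))) = 1/(1120 + (66181 + 57511)) = 1/(1120 + 123692) = 1/124812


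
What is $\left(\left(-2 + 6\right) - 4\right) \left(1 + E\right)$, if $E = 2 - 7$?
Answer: $0$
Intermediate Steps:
$E = -5$
$\left(\left(-2 + 6\right) - 4\right) \left(1 + E\right) = \left(\left(-2 + 6\right) - 4\right) \left(1 - 5\right) = \left(4 - 4\right) \left(-4\right) = 0 \left(-4\right) = 0$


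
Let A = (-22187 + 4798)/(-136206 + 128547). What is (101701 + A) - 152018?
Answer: -385360514/7659 ≈ -50315.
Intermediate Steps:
A = 17389/7659 (A = -17389/(-7659) = -17389*(-1/7659) = 17389/7659 ≈ 2.2704)
(101701 + A) - 152018 = (101701 + 17389/7659) - 152018 = 778945348/7659 - 152018 = -385360514/7659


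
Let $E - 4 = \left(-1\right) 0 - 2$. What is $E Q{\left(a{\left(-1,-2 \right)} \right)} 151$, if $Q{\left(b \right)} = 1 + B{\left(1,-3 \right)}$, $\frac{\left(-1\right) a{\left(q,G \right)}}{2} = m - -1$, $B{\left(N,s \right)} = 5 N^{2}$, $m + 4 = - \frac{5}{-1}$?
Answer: $1812$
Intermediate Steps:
$m = 1$ ($m = -4 - \frac{5}{-1} = -4 - -5 = -4 + 5 = 1$)
$E = 2$ ($E = 4 - 2 = 2$)
$a{\left(q,G \right)} = -4$ ($a{\left(q,G \right)} = - 2 \left(1 - -1\right) = - 2 \left(1 + 1\right) = \left(-2\right) 2 = -4$)
$Q{\left(b \right)} = 6$ ($Q{\left(b \right)} = 1 + 5 \cdot 1^{2} = 1 + 5 \cdot 1 = 1 + 5 = 6$)
$E Q{\left(a{\left(-1,-2 \right)} \right)} 151 = 2 \cdot 6 \cdot 151 = 12 \cdot 151 = 1812$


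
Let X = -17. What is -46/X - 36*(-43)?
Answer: 26362/17 ≈ 1550.7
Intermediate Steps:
-46/X - 36*(-43) = -46/(-17) - 36*(-43) = -46*(-1/17) + 1548 = 46/17 + 1548 = 26362/17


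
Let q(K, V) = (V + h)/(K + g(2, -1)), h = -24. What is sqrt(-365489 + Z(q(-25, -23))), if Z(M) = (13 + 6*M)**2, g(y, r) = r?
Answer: I*sqrt(61671541)/13 ≈ 604.09*I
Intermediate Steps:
q(K, V) = (-24 + V)/(-1 + K) (q(K, V) = (V - 24)/(K - 1) = (-24 + V)/(-1 + K))
sqrt(-365489 + Z(q(-25, -23))) = sqrt(-365489 + (13 + 6*((-24 - 23)/(-1 - 25)))**2) = sqrt(-365489 + (13 + 6*(-47/(-26)))**2) = sqrt(-365489 + (13 + 6*(-1/26*(-47)))**2) = sqrt(-365489 + (13 + 6*(47/26))**2) = sqrt(-365489 + (13 + 141/13)**2) = sqrt(-365489 + (310/13)**2) = sqrt(-365489 + 96100/169) = sqrt(-61671541/169) = I*sqrt(61671541)/13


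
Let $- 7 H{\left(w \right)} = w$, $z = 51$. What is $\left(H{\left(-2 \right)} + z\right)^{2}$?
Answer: $\frac{128881}{49} \approx 2630.2$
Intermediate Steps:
$H{\left(w \right)} = - \frac{w}{7}$
$\left(H{\left(-2 \right)} + z\right)^{2} = \left(\left(- \frac{1}{7}\right) \left(-2\right) + 51\right)^{2} = \left(\frac{2}{7} + 51\right)^{2} = \left(\frac{359}{7}\right)^{2} = \frac{128881}{49}$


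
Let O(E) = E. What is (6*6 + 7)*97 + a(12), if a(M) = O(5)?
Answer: 4176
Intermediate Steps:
a(M) = 5
(6*6 + 7)*97 + a(12) = (6*6 + 7)*97 + 5 = (36 + 7)*97 + 5 = 43*97 + 5 = 4171 + 5 = 4176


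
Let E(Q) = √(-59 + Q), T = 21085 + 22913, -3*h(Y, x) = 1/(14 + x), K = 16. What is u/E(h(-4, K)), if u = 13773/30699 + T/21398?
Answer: -274234876*I*√53110/193821168879 ≈ -0.32607*I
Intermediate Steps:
h(Y, x) = -1/(3*(14 + x))
T = 43998
u = 274234876/109482867 (u = 13773/30699 + 43998/21398 = 13773*(1/30699) + 43998*(1/21398) = 4591/10233 + 21999/10699 = 274234876/109482867 ≈ 2.5048)
u/E(h(-4, K)) = 274234876/(109482867*(√(-59 - 1/(42 + 3*16)))) = 274234876/(109482867*(√(-59 - 1/(42 + 48)))) = 274234876/(109482867*(√(-59 - 1/90))) = 274234876/(109482867*(√(-5311/90))) = 274234876/(109482867*((I*√53110/30))) = 274234876*(-3*I*√53110/5311)/109482867 = -274234876*I*√53110/193821168879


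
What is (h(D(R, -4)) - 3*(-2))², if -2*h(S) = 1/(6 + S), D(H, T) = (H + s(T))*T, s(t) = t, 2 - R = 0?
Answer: 27889/784 ≈ 35.573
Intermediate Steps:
R = 2 (R = 2 - 1*0 = 2 + 0 = 2)
D(H, T) = T*(H + T) (D(H, T) = (H + T)*T = T*(H + T))
h(S) = -1/(2*(6 + S))
(h(D(R, -4)) - 3*(-2))² = (-1/(12 + 2*(-4*(2 - 4))) - 3*(-2))² = (-1/(12 + 2*(-4*(-2))) + 6)² = (-1/(12 + 2*8) + 6)² = (-1/(12 + 16) + 6)² = (-1/28 + 6)² = (167/28)² = 27889/784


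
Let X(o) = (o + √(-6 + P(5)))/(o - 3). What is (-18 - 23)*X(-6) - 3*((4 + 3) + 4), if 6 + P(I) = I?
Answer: -181/3 + 41*I*√7/9 ≈ -60.333 + 12.053*I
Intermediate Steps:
P(I) = -6 + I
X(o) = (o + I*√7)/(-3 + o) (X(o) = (o + √(-6 + (-6 + 5)))/(o - 3) = (o + √(-6 - 1))/(-3 + o) = (o + √(-7))/(-3 + o) = (o + I*√7)/(-3 + o))
(-18 - 23)*X(-6) - 3*((4 + 3) + 4) = (-18 - 23)*((-6 + I*√7)/(-3 - 6)) - 3*((4 + 3) + 4) = -41*(-6 + I*√7)/(-9) - 3*(7 + 4) = -(-41)*(-6 + I*√7)/9 - 3*11 = -41*(⅔ - I*√7/9) - 33 = (-82/3 + 41*I*√7/9) - 33 = -181/3 + 41*I*√7/9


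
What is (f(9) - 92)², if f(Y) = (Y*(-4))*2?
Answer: 26896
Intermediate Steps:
f(Y) = -8*Y (f(Y) = -4*Y*2 = -8*Y)
(f(9) - 92)² = (-8*9 - 92)² = (-72 - 92)² = (-164)² = 26896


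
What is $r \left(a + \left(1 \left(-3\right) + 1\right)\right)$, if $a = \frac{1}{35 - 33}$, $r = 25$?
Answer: $- \frac{75}{2} \approx -37.5$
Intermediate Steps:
$a = \frac{1}{2} \approx 0.5$
$r \left(a + \left(1 \left(-3\right) + 1\right)\right) = 25 \left(\frac{1}{2} + \left(1 \left(-3\right) + 1\right)\right) = 25 \left(\frac{1}{2} + \left(-3 + 1\right)\right) = 25 \left(\frac{1}{2} - 2\right) = 25 \left(- \frac{3}{2}\right) = - \frac{75}{2}$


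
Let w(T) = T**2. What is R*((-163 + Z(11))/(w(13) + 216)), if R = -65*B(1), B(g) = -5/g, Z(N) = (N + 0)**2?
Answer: -390/11 ≈ -35.455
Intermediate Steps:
Z(N) = N**2
R = 325 (R = -(-325)/1 = -(-325) = -65*(-5) = 325)
R*((-163 + Z(11))/(w(13) + 216)) = 325*((-163 + 11**2)/(13**2 + 216)) = 325*((-163 + 121)/(169 + 216)) = 325*(-42/385) = 325*(-42*1/385) = 325*(-6/55) = -390/11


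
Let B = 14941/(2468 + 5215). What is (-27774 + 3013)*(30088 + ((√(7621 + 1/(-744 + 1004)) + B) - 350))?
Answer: -5657690288195/7683 - 24761*√128794965/130 ≈ -7.3855e+8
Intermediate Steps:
B = 14941/7683 ≈ 1.9447
(-27774 + 3013)*(30088 + ((√(7621 + 1/(-744 + 1004)) + B) - 350)) = (-27774 + 3013)*(30088 + ((√(7621 + 1/(-744 + 1004)) + 14941/7683) - 350)) = -24761*(30088 + ((√(7621 + 1/260) + 14941/7683) - 350)) = -24761*(30088 + ((√(1981461/260) + 14941/7683) - 350)) = -24761*(30088 + ((√128794965/130 + 14941/7683) - 350)) = -24761*(30088 + ((14941/7683 + √128794965/130) - 350)) = -24761*(30088 + (-2674109/7683 + √128794965/130)) = -24761*(228491995/7683 + √128794965/130) = -5657690288195/7683 - 24761*√128794965/130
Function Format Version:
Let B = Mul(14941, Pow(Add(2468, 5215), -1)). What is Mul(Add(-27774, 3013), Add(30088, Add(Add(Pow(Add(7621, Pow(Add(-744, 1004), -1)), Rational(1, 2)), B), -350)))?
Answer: Add(Rational(-5657690288195, 7683), Mul(Rational(-24761, 130), Pow(128794965, Rational(1, 2)))) ≈ -7.3855e+8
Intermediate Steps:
B = Rational(14941, 7683) (B = Mul(14941, Pow(7683, -1)) = Mul(14941, Rational(1, 7683)) = Rational(14941, 7683) ≈ 1.9447)
Mul(Add(-27774, 3013), Add(30088, Add(Add(Pow(Add(7621, Pow(Add(-744, 1004), -1)), Rational(1, 2)), B), -350))) = Mul(Add(-27774, 3013), Add(30088, Add(Add(Pow(Add(7621, Pow(Add(-744, 1004), -1)), Rational(1, 2)), Rational(14941, 7683)), -350))) = Mul(-24761, Add(30088, Add(Add(Pow(Add(7621, Pow(260, -1)), Rational(1, 2)), Rational(14941, 7683)), -350))) = Mul(-24761, Add(30088, Add(Add(Pow(Add(7621, Rational(1, 260)), Rational(1, 2)), Rational(14941, 7683)), -350))) = Mul(-24761, Add(30088, Add(Add(Pow(Rational(1981461, 260), Rational(1, 2)), Rational(14941, 7683)), -350))) = Mul(-24761, Add(30088, Add(Add(Mul(Rational(1, 130), Pow(128794965, Rational(1, 2))), Rational(14941, 7683)), -350))) = Mul(-24761, Add(30088, Add(Add(Rational(14941, 7683), Mul(Rational(1, 130), Pow(128794965, Rational(1, 2)))), -350))) = Mul(-24761, Add(30088, Add(Rational(-2674109, 7683), Mul(Rational(1, 130), Pow(128794965, Rational(1, 2)))))) = Mul(-24761, Add(Rational(228491995, 7683), Mul(Rational(1, 130), Pow(128794965, Rational(1, 2))))) = Add(Rational(-5657690288195, 7683), Mul(Rational(-24761, 130), Pow(128794965, Rational(1, 2))))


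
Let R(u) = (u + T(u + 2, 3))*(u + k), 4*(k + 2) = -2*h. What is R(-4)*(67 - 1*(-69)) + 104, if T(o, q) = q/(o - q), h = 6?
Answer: 28672/5 ≈ 5734.4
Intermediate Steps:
k = -5 (k = -2 + (-2*6)/4 = -2 + (1/4)*(-12) = -2 - 3 = -5)
R(u) = (-5 + u)*(u + 3/(-1 + u)) (R(u) = (u + 3/((u + 2) - 1*3))*(u - 5) = (u + 3/((2 + u) - 3))*(-5 + u) = (u + 3/(-1 + u))*(-5 + u) = (-5 + u)*(u + 3/(-1 + u)))
R(-4)*(67 - 1*(-69)) + 104 = ((-15 + 3*(-4) - 4*(-1 - 4)*(-5 - 4))/(-1 - 4))*(67 - 1*(-69)) + 104 = ((-15 - 12 - 4*(-5)*(-9))/(-5))*(67 + 69) + 104 = -(-15 - 12 - 180)/5*136 + 104 = -1/5*(-207)*136 + 104 = (207/5)*136 + 104 = 28152/5 + 104 = 28672/5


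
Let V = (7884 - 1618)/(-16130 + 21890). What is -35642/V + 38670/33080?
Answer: -339550644369/10363964 ≈ -32763.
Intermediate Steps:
V = 3133/2880 (V = 6266/5760 = 6266*(1/5760) = 3133/2880 ≈ 1.0878)
-35642/V + 38670/33080 = -35642/3133/2880 + 38670/33080 = -35642*2880/3133 + 38670*(1/33080) = -102648960/3133 + 3867/3308 = -339550644369/10363964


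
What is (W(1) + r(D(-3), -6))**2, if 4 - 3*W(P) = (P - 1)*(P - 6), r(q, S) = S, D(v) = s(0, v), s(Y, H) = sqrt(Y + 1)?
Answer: 196/9 ≈ 21.778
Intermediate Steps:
s(Y, H) = sqrt(1 + Y)
D(v) = 1 (D(v) = sqrt(1 + 0) = sqrt(1) = 1)
W(P) = 4/3 - (-1 + P)*(-6 + P)/3 (W(P) = 4/3 - (P - 1)*(P - 6)/3 = 4/3 - (-1 + P)*(-6 + P)/3)
(W(1) + r(D(-3), -6))**2 = ((-2/3 - 1/3*1**2 + (7/3)*1) - 6)**2 = ((-2/3 - 1/3*1 + 7/3) - 6)**2 = ((-2/3 - 1/3 + 7/3) - 6)**2 = (4/3 - 6)**2 = (-14/3)**2 = 196/9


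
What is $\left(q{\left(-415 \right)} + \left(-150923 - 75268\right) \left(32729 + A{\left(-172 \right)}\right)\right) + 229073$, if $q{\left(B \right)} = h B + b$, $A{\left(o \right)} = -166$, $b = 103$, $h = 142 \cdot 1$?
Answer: $-7365287287$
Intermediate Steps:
$h = 142$
$q{\left(B \right)} = 103 + 142 B$ ($q{\left(B \right)} = 142 B + 103 = 103 + 142 B$)
$\left(q{\left(-415 \right)} + \left(-150923 - 75268\right) \left(32729 + A{\left(-172 \right)}\right)\right) + 229073 = \left(\left(103 + 142 \left(-415\right)\right) + \left(-150923 - 75268\right) \left(32729 - 166\right)\right) + 229073 = \left(\left(103 - 58930\right) - 7365457533\right) + 229073 = \left(-58827 - 7365457533\right) + 229073 = -7365516360 + 229073 = -7365287287$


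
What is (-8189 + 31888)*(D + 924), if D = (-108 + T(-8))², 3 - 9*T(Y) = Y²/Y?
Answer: 23660252135/81 ≈ 2.9210e+8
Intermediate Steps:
T(Y) = ⅓ - Y/9 (T(Y) = ⅓ - Y²/(9*Y) = ⅓ - Y/9)
D = 923521/81 (D = (-108 + (⅓ - ⅑*(-8)))² = (-108 + (⅓ + 8/9))² = (-108 + 11/9)² = (-961/9)² = 923521/81 ≈ 11402.)
(-8189 + 31888)*(D + 924) = (-8189 + 31888)*(923521/81 + 924) = 23699*(998365/81) = 23660252135/81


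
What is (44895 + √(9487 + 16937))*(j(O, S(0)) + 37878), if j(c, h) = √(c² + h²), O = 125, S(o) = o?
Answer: 1706144685 + 228018*√734 ≈ 1.7123e+9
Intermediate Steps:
(44895 + √(9487 + 16937))*(j(O, S(0)) + 37878) = (44895 + √(9487 + 16937))*(√(125² + 0²) + 37878) = (44895 + √26424)*(√(15625 + 0) + 37878) = (44895 + 6*√734)*(√15625 + 37878) = (44895 + 6*√734)*(125 + 37878) = (44895 + 6*√734)*38003 = 1706144685 + 228018*√734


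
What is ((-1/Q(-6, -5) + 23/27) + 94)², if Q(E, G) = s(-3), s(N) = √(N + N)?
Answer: 13117199/1458 + 2561*I*√6/81 ≈ 8996.7 + 77.446*I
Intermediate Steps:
s(N) = √2*√N (s(N) = √(2*N) = √2*√N)
Q(E, G) = I*√6 (Q(E, G) = √2*√(-3) = √2*(I*√3) = I*√6)
((-1/Q(-6, -5) + 23/27) + 94)² = ((-1/(I*√6) + 23/27) + 94)² = ((-(-1)*I*√6/6 + 23*(1/27)) + 94)² = ((I*√6/6 + 23/27) + 94)² = ((23/27 + I*√6/6) + 94)² = (2561/27 + I*√6/6)²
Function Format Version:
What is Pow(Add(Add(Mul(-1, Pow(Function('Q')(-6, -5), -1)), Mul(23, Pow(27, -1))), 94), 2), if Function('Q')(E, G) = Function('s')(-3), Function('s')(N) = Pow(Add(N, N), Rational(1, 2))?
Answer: Add(Rational(13117199, 1458), Mul(Rational(2561, 81), I, Pow(6, Rational(1, 2)))) ≈ Add(8996.7, Mul(77.446, I))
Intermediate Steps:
Function('s')(N) = Mul(Pow(2, Rational(1, 2)), Pow(N, Rational(1, 2))) (Function('s')(N) = Pow(Mul(2, N), Rational(1, 2)) = Mul(Pow(2, Rational(1, 2)), Pow(N, Rational(1, 2))))
Function('Q')(E, G) = Mul(I, Pow(6, Rational(1, 2))) (Function('Q')(E, G) = Mul(Pow(2, Rational(1, 2)), Pow(-3, Rational(1, 2))) = Mul(Pow(2, Rational(1, 2)), Mul(I, Pow(3, Rational(1, 2)))) = Mul(I, Pow(6, Rational(1, 2))))
Pow(Add(Add(Mul(-1, Pow(Function('Q')(-6, -5), -1)), Mul(23, Pow(27, -1))), 94), 2) = Pow(Add(Add(Mul(-1, Pow(Mul(I, Pow(6, Rational(1, 2))), -1)), Mul(23, Pow(27, -1))), 94), 2) = Pow(Add(Add(Mul(-1, Mul(Rational(-1, 6), I, Pow(6, Rational(1, 2)))), Mul(23, Rational(1, 27))), 94), 2) = Pow(Add(Add(Mul(Rational(1, 6), I, Pow(6, Rational(1, 2))), Rational(23, 27)), 94), 2) = Pow(Add(Add(Rational(23, 27), Mul(Rational(1, 6), I, Pow(6, Rational(1, 2)))), 94), 2) = Pow(Add(Rational(2561, 27), Mul(Rational(1, 6), I, Pow(6, Rational(1, 2)))), 2)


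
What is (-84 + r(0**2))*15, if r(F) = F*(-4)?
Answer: -1260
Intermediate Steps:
r(F) = -4*F
(-84 + r(0**2))*15 = (-84 - 4*0**2)*15 = (-84 - 4*0)*15 = (-84 + 0)*15 = -84*15 = -1260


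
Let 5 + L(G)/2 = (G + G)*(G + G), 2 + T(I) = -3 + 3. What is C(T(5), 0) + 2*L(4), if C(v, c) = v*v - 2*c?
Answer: 240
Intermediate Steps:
T(I) = -2 (T(I) = -2 + (-3 + 3) = -2 + 0 = -2)
L(G) = -10 + 8*G² (L(G) = -10 + 2*((G + G)*(G + G)) = -10 + 2*((2*G)*(2*G)) = -10 + 2*(4*G²) = -10 + 8*G²)
C(v, c) = v² - 2*c
C(T(5), 0) + 2*L(4) = ((-2)² - 2*0) + 2*(-10 + 8*4²) = (4 + 0) + 2*(-10 + 8*16) = 4 + 2*(-10 + 128) = 4 + 2*118 = 4 + 236 = 240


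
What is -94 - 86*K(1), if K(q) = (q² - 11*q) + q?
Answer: 680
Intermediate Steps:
K(q) = q² - 10*q
-94 - 86*K(1) = -94 - 86*(-10 + 1) = -94 - 86*(-9) = -94 + 774 = 680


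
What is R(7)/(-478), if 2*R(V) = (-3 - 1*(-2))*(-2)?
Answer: -1/478 ≈ -0.0020920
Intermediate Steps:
R(V) = 1 (R(V) = ((-3 - 1*(-2))*(-2))/2 = ((-3 + 2)*(-2))/2 = (-1*(-2))/2 = (½)*2 = 1)
R(7)/(-478) = 1/(-478) = -1/478*1 = -1/478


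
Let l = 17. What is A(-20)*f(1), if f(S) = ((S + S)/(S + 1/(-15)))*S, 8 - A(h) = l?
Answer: -135/7 ≈ -19.286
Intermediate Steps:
A(h) = -9 (A(h) = 8 - 1*17 = 8 - 17 = -9)
f(S) = 2*S²/(-1/15 + S) (f(S) = ((2*S)/(S - 1/15))*S = ((2*S)/(-1/15 + S))*S = (2*S/(-1/15 + S))*S = 2*S²/(-1/15 + S))
A(-20)*f(1) = -270*1²/(-1 + 15*1) = -270/(-1 + 15) = -270/14 = -9*15/7 = -135/7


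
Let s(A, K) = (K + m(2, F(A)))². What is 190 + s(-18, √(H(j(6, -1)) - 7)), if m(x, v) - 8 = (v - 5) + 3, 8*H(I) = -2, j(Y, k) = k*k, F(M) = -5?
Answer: 735/4 + I*√29 ≈ 183.75 + 5.3852*I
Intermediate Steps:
j(Y, k) = k²
H(I) = -¼ (H(I) = (⅛)*(-2) = -¼)
m(x, v) = 6 + v (m(x, v) = 8 + ((v - 5) + 3) = 8 + ((-5 + v) + 3) = 8 + (-2 + v) = 6 + v)
s(A, K) = (1 + K)² (s(A, K) = (K + (6 - 5))² = (K + 1)² = (1 + K)²)
190 + s(-18, √(H(j(6, -1)) - 7)) = 190 + (1 + √(-¼ - 7))² = 190 + (1 + √(-29/4))² = 190 + (1 + I*√29/2)²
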